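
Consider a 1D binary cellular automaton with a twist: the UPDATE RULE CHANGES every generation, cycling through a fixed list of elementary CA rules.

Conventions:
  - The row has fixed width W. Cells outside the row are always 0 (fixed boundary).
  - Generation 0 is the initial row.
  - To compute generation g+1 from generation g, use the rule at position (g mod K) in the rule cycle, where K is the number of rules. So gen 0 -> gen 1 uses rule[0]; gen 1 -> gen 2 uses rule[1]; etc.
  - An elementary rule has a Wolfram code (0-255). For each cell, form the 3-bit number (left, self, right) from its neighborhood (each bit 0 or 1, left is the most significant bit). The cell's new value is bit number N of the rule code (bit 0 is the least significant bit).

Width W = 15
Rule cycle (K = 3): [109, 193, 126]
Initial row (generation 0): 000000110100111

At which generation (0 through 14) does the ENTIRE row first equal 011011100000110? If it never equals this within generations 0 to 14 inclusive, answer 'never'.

Gen 0: 000000110100111
Gen 1 (rule 109): 111110111100101
Gen 2 (rule 193): 011110011100000
Gen 3 (rule 126): 110011110110000
Gen 4 (rule 109): 110010011110111
Gen 5 (rule 193): 010000001110011
Gen 6 (rule 126): 111000011011111
Gen 7 (rule 109): 101011011110001
Gen 8 (rule 193): 000001001110100
Gen 9 (rule 126): 000011111011110
Gen 10 (rule 109): 111010001110010
Gen 11 (rule 193): 011000100110000
Gen 12 (rule 126): 111101111111000
Gen 13 (rule 109): 100111000001011
Gen 14 (rule 193): 000011011100001

Answer: never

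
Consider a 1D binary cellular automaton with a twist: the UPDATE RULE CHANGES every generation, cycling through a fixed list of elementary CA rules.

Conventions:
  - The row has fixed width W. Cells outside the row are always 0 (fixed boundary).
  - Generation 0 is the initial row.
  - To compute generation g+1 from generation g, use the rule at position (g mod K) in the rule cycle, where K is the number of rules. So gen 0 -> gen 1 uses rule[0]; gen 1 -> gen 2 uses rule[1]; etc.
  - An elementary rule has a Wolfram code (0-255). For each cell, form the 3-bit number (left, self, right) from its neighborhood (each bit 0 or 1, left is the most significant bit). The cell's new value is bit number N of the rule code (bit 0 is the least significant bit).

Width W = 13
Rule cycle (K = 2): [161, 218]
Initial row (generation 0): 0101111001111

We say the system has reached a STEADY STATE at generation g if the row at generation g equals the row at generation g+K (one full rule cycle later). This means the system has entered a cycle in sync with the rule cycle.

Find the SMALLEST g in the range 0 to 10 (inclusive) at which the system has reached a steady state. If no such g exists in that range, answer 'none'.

Answer: none

Derivation:
Gen 0: 0101111001111
Gen 1 (rule 161): 0010110000110
Gen 2 (rule 218): 0100111001111
Gen 3 (rule 161): 0000010000110
Gen 4 (rule 218): 0000101001111
Gen 5 (rule 161): 1110010000110
Gen 6 (rule 218): 1111101001111
Gen 7 (rule 161): 0111010000110
Gen 8 (rule 218): 1111001001111
Gen 9 (rule 161): 0110000000110
Gen 10 (rule 218): 1111000001111
Gen 11 (rule 161): 0110011100110
Gen 12 (rule 218): 1111111111111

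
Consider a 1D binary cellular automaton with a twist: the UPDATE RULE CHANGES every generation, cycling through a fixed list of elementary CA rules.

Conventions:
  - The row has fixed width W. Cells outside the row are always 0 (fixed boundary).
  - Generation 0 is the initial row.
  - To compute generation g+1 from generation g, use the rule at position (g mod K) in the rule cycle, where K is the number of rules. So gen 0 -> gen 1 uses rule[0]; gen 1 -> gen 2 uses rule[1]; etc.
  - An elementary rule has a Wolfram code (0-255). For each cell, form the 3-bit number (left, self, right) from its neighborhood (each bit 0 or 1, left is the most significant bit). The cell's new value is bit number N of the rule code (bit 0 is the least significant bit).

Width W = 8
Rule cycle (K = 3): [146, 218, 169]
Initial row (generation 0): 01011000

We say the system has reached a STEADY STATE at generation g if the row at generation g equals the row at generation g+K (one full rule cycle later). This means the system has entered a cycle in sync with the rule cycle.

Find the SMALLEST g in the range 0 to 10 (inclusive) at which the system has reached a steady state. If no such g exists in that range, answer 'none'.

Answer: 7

Derivation:
Gen 0: 01011000
Gen 1 (rule 146): 10000100
Gen 2 (rule 218): 01001010
Gen 3 (rule 169): 00000100
Gen 4 (rule 146): 00001010
Gen 5 (rule 218): 00010001
Gen 6 (rule 169): 11000100
Gen 7 (rule 146): 00101010
Gen 8 (rule 218): 01000001
Gen 9 (rule 169): 00011100
Gen 10 (rule 146): 00101010
Gen 11 (rule 218): 01000001
Gen 12 (rule 169): 00011100
Gen 13 (rule 146): 00101010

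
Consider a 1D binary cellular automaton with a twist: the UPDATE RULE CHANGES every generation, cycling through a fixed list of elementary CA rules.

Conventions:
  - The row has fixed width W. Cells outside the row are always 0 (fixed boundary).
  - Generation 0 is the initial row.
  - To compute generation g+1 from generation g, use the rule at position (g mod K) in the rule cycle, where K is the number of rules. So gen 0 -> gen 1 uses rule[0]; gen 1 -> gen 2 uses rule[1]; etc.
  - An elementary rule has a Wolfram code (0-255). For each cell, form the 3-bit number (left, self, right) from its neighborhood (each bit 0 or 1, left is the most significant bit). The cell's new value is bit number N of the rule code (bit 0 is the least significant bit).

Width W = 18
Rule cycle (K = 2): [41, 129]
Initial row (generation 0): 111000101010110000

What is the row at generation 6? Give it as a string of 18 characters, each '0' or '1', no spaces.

Gen 0: 111000101010110000
Gen 1 (rule 41): 100010010101100111
Gen 2 (rule 129): 001000000000000010
Gen 3 (rule 41): 100011111111111000
Gen 4 (rule 129): 001001111111110011
Gen 5 (rule 41): 100001000000000010
Gen 6 (rule 129): 001100011111111000

Answer: 001100011111111000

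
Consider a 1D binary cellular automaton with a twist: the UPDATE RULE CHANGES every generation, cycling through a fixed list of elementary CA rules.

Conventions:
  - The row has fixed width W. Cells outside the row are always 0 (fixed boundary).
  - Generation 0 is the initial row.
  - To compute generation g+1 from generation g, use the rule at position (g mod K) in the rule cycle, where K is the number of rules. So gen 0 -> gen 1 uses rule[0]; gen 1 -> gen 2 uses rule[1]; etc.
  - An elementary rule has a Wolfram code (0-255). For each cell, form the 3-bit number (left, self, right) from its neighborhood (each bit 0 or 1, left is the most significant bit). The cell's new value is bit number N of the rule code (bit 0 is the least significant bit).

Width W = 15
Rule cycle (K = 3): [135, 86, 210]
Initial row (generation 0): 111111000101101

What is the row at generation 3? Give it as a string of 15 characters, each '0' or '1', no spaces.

Gen 0: 111111000101101
Gen 1 (rule 135): 011110011100001
Gen 2 (rule 86): 100011100110011
Gen 3 (rule 210): 010101111011101

Answer: 010101111011101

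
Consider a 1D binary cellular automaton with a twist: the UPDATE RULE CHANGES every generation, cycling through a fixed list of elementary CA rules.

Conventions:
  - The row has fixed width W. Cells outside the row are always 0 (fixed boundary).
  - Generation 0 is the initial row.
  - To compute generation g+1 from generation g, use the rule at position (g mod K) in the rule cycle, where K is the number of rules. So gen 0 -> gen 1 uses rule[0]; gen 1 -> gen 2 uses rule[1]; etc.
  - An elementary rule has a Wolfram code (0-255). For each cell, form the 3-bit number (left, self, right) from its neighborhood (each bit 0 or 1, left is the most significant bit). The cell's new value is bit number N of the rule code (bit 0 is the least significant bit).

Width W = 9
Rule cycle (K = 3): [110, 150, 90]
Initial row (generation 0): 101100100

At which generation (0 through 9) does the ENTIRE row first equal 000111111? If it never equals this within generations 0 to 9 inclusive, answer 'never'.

Answer: never

Derivation:
Gen 0: 101100100
Gen 1 (rule 110): 111101100
Gen 2 (rule 150): 011000010
Gen 3 (rule 90): 111100101
Gen 4 (rule 110): 100101111
Gen 5 (rule 150): 111100110
Gen 6 (rule 90): 100111111
Gen 7 (rule 110): 101100001
Gen 8 (rule 150): 100010011
Gen 9 (rule 90): 010101111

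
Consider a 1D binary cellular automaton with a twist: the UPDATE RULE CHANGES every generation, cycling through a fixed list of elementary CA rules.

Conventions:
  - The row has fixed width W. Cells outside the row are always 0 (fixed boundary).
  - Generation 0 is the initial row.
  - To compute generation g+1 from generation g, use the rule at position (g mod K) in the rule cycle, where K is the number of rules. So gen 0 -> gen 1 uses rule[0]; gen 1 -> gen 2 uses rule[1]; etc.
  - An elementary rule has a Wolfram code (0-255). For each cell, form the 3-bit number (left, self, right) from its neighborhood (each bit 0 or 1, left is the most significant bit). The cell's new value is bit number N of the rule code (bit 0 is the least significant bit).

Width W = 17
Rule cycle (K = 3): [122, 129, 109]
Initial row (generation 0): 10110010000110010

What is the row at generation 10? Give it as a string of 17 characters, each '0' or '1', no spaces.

Gen 0: 10110010000110010
Gen 1 (rule 122): 01111101001111101
Gen 2 (rule 129): 00111000000111000
Gen 3 (rule 109): 10101011110101011
Gen 4 (rule 122): 01010110011010111
Gen 5 (rule 129): 00000000000000010
Gen 6 (rule 109): 11111111111111010
Gen 7 (rule 122): 10000000000001101
Gen 8 (rule 129): 00111111111100000
Gen 9 (rule 109): 10100000000101111
Gen 10 (rule 122): 01010000001011001

Answer: 01010000001011001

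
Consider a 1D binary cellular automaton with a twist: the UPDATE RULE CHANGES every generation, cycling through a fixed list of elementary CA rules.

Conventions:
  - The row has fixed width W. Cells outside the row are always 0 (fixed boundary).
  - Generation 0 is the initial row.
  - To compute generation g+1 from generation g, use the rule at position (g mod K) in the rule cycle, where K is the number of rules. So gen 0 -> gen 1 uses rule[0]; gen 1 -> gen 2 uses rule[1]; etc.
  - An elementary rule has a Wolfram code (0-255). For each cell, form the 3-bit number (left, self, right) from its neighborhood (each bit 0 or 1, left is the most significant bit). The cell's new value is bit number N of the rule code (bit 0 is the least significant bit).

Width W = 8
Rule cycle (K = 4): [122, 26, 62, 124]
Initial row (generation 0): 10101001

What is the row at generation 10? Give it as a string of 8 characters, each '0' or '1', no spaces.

Gen 0: 10101001
Gen 1 (rule 122): 01010110
Gen 2 (rule 26): 10000101
Gen 3 (rule 62): 11001111
Gen 4 (rule 124): 11101001
Gen 5 (rule 122): 10110110
Gen 6 (rule 26): 00100101
Gen 7 (rule 62): 01111111
Gen 8 (rule 124): 01000001
Gen 9 (rule 122): 10100010
Gen 10 (rule 26): 00010101

Answer: 00010101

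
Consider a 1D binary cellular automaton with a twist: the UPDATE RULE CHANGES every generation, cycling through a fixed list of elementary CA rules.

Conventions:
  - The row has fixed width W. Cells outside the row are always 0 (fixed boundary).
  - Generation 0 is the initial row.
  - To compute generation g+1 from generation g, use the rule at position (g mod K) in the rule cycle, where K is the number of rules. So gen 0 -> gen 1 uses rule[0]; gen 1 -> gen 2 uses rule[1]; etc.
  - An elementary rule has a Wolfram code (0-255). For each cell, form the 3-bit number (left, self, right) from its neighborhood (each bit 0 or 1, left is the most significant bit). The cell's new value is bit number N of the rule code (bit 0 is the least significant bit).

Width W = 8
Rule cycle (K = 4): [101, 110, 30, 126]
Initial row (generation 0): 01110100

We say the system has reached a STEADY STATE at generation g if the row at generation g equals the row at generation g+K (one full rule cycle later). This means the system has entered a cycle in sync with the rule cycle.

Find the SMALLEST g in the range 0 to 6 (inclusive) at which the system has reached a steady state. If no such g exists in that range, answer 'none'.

Answer: none

Derivation:
Gen 0: 01110100
Gen 1 (rule 101): 00011101
Gen 2 (rule 110): 00110111
Gen 3 (rule 30): 01100100
Gen 4 (rule 126): 11111110
Gen 5 (rule 101): 00000010
Gen 6 (rule 110): 00000110
Gen 7 (rule 30): 00001101
Gen 8 (rule 126): 00011111
Gen 9 (rule 101): 11000001
Gen 10 (rule 110): 11000011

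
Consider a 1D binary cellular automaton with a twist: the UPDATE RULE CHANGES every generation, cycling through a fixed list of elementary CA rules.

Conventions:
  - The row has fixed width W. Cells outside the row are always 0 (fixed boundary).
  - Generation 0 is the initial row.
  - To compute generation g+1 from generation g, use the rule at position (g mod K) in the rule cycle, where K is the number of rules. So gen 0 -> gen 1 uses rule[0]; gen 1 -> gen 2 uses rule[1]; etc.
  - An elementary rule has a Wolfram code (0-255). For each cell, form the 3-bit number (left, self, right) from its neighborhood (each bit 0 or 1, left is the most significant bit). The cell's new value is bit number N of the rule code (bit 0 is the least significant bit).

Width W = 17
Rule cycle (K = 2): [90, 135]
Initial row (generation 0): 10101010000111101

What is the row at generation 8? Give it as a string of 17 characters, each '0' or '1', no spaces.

Answer: 10101010111100111

Derivation:
Gen 0: 10101010000111101
Gen 1 (rule 90): 00000001001100100
Gen 2 (rule 135): 11111111010001101
Gen 3 (rule 90): 10000001001011100
Gen 4 (rule 135): 10111111011001001
Gen 5 (rule 90): 00100001011110110
Gen 6 (rule 135): 11101111001100000
Gen 7 (rule 90): 10101001111110000
Gen 8 (rule 135): 10101010111100111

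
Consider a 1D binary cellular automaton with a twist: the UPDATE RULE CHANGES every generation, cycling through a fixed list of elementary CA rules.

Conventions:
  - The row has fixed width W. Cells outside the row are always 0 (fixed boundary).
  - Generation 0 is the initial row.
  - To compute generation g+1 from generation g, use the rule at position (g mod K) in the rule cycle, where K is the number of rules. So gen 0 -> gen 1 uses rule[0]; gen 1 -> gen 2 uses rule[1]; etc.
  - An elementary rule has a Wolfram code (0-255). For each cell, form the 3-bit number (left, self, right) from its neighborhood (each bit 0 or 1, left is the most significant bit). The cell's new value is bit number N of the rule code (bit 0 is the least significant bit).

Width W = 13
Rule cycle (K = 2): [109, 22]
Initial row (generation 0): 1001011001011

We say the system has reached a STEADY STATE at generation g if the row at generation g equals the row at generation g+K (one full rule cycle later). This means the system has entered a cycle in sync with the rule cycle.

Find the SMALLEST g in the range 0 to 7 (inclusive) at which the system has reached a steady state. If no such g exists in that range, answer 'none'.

Gen 0: 1001011001011
Gen 1 (rule 109): 1001111001111
Gen 2 (rule 22): 1110000110000
Gen 3 (rule 109): 1010110110111
Gen 4 (rule 22): 1010000000000
Gen 5 (rule 109): 1110111111111
Gen 6 (rule 22): 0000000000000
Gen 7 (rule 109): 1111111111111
Gen 8 (rule 22): 0000000000000
Gen 9 (rule 109): 1111111111111

Answer: 6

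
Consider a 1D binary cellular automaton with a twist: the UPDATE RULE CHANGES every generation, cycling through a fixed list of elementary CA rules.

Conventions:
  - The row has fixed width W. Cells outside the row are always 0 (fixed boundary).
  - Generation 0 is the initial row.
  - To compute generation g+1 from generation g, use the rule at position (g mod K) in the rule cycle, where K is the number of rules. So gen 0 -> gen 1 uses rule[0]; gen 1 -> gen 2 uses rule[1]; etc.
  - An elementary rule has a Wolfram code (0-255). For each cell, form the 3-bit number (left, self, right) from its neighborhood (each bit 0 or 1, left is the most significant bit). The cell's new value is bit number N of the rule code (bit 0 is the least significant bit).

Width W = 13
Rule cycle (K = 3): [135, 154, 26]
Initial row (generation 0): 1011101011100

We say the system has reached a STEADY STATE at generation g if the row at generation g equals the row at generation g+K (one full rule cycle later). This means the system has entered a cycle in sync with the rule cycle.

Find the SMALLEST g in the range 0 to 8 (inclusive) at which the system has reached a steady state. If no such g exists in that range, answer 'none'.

Gen 0: 1011101011100
Gen 1 (rule 135): 1001001001001
Gen 2 (rule 154): 0110110110110
Gen 3 (rule 26): 1100100100101
Gen 4 (rule 135): 0001101101101
Gen 5 (rule 154): 0011001001000
Gen 6 (rule 26): 0110110110100
Gen 7 (rule 135): 1000000000101
Gen 8 (rule 154): 0100000001000
Gen 9 (rule 26): 1010000010100
Gen 10 (rule 135): 1010111110101
Gen 11 (rule 154): 0000111100000

Answer: none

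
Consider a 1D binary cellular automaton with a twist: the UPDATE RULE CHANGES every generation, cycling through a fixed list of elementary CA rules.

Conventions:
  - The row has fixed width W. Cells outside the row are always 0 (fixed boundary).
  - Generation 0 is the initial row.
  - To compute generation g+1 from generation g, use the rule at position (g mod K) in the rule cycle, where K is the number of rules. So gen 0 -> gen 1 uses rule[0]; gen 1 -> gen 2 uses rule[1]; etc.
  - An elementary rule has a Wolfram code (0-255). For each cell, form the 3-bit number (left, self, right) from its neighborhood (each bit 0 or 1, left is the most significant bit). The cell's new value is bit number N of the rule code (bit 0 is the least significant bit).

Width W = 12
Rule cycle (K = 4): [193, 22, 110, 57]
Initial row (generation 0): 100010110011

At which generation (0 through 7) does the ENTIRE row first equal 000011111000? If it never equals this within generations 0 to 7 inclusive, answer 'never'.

Gen 0: 100010110011
Gen 1 (rule 193): 001000010001
Gen 2 (rule 22): 011100111011
Gen 3 (rule 110): 110101101111
Gen 4 (rule 57): 101011011000
Gen 5 (rule 193): 000001001011
Gen 6 (rule 22): 000011111000
Gen 7 (rule 110): 000110001000

Answer: 6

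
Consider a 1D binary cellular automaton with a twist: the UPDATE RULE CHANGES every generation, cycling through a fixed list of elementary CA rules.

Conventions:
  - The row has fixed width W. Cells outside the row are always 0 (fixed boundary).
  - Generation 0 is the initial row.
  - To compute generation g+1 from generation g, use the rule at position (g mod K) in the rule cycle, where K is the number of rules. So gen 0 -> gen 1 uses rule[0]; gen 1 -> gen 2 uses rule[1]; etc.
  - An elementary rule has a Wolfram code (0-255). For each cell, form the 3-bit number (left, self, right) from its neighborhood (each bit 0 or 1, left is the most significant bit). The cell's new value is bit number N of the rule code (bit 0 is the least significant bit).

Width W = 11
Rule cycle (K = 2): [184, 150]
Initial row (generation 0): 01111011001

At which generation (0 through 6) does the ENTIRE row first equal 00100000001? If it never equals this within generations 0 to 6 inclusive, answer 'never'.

Gen 0: 01111011001
Gen 1 (rule 184): 01110110100
Gen 2 (rule 150): 10100000110
Gen 3 (rule 184): 01010000101
Gen 4 (rule 150): 11011001101
Gen 5 (rule 184): 10110101010
Gen 6 (rule 150): 10000101011

Answer: never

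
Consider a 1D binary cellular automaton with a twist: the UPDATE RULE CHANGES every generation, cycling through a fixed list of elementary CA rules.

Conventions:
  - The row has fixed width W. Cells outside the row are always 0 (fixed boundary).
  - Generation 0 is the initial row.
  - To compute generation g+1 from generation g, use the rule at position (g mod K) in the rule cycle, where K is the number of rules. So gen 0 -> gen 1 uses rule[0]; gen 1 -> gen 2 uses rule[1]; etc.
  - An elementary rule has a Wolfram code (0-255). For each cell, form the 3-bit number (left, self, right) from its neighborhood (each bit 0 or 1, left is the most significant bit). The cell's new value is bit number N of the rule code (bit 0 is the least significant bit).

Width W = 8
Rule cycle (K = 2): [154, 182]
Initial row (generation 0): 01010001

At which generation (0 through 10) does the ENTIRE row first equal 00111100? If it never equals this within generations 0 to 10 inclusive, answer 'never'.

Answer: 6

Derivation:
Gen 0: 01010001
Gen 1 (rule 154): 10001010
Gen 2 (rule 182): 11011111
Gen 3 (rule 154): 10011110
Gen 4 (rule 182): 11101101
Gen 5 (rule 154): 11001000
Gen 6 (rule 182): 00111100
Gen 7 (rule 154): 01111010
Gen 8 (rule 182): 10110111
Gen 9 (rule 154): 00100110
Gen 10 (rule 182): 01111001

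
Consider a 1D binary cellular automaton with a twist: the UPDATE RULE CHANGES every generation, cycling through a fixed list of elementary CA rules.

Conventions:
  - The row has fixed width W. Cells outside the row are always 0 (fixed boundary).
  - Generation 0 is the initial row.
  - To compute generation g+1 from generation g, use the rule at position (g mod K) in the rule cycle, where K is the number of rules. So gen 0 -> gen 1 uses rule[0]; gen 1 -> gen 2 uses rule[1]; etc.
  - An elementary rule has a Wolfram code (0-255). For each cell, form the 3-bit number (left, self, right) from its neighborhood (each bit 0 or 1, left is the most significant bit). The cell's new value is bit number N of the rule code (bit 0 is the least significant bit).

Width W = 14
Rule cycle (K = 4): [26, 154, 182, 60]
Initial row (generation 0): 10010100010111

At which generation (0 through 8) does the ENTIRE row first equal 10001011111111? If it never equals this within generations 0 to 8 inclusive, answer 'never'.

Answer: never

Derivation:
Gen 0: 10010100010111
Gen 1 (rule 26): 01100010100100
Gen 2 (rule 154): 11010100011010
Gen 3 (rule 182): 00111110100111
Gen 4 (rule 60): 00100001110100
Gen 5 (rule 26): 01010011000010
Gen 6 (rule 154): 10001110100101
Gen 7 (rule 182): 11010101111111
Gen 8 (rule 60): 10111111000000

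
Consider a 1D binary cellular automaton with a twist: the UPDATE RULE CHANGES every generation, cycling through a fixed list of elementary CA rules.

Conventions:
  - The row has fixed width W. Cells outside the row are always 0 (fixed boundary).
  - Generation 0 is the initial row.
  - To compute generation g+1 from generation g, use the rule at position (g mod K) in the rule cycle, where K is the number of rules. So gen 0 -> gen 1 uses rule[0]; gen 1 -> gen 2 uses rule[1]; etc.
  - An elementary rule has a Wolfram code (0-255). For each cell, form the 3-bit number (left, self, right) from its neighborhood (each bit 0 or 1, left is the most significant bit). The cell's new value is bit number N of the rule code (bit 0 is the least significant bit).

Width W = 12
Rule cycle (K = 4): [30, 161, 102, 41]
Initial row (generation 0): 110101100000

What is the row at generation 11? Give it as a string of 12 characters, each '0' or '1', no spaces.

Answer: 011001101100

Derivation:
Gen 0: 110101100000
Gen 1 (rule 30): 100101010000
Gen 2 (rule 161): 000010100111
Gen 3 (rule 102): 000111101001
Gen 4 (rule 41): 110100010000
Gen 5 (rule 30): 100110111000
Gen 6 (rule 161): 000001010011
Gen 7 (rule 102): 000011110101
Gen 8 (rule 41): 111010001010
Gen 9 (rule 30): 100011011011
Gen 10 (rule 161): 001000100100
Gen 11 (rule 102): 011001101100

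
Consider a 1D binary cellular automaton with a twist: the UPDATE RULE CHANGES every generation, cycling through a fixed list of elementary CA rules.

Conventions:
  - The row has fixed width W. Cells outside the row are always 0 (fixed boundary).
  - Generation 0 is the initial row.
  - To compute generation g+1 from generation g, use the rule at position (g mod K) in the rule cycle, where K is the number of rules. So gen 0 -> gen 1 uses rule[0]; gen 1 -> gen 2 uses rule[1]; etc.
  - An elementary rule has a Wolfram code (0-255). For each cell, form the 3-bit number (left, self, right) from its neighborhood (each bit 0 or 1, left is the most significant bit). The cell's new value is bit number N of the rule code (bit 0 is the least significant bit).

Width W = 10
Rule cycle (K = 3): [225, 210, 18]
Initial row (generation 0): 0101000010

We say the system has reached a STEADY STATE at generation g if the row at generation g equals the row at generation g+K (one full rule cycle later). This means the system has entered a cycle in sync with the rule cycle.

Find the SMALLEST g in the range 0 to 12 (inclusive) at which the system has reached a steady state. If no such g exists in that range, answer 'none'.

Gen 0: 0101000010
Gen 1 (rule 225): 0010011000
Gen 2 (rule 210): 0101101100
Gen 3 (rule 18): 1000000010
Gen 4 (rule 225): 0011111000
Gen 5 (rule 210): 0101111100
Gen 6 (rule 18): 1000000010
Gen 7 (rule 225): 0011111000
Gen 8 (rule 210): 0101111100
Gen 9 (rule 18): 1000000010
Gen 10 (rule 225): 0011111000
Gen 11 (rule 210): 0101111100
Gen 12 (rule 18): 1000000010
Gen 13 (rule 225): 0011111000
Gen 14 (rule 210): 0101111100
Gen 15 (rule 18): 1000000010

Answer: 3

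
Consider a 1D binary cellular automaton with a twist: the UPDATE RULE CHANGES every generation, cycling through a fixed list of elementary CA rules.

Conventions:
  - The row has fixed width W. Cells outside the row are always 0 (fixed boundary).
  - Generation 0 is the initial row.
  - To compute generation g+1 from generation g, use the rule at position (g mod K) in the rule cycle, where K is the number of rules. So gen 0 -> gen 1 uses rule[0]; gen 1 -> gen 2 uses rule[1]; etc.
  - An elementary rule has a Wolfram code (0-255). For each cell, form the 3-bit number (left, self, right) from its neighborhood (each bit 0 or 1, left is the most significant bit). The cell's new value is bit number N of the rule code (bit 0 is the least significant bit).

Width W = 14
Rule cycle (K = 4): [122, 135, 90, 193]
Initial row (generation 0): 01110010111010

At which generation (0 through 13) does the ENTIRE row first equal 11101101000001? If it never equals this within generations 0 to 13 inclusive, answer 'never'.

Answer: never

Derivation:
Gen 0: 01110010111010
Gen 1 (rule 122): 11011101101101
Gen 2 (rule 135): 00001000000001
Gen 3 (rule 90): 00010100000010
Gen 4 (rule 193): 11000001111000
Gen 5 (rule 122): 11100011001100
Gen 6 (rule 135): 01001100010001
Gen 7 (rule 90): 10111110101010
Gen 8 (rule 193): 00011110000000
Gen 9 (rule 122): 00110011000000
Gen 10 (rule 135): 11000100011111
Gen 11 (rule 90): 11101010110001
Gen 12 (rule 193): 01100000010100
Gen 13 (rule 122): 11110000101010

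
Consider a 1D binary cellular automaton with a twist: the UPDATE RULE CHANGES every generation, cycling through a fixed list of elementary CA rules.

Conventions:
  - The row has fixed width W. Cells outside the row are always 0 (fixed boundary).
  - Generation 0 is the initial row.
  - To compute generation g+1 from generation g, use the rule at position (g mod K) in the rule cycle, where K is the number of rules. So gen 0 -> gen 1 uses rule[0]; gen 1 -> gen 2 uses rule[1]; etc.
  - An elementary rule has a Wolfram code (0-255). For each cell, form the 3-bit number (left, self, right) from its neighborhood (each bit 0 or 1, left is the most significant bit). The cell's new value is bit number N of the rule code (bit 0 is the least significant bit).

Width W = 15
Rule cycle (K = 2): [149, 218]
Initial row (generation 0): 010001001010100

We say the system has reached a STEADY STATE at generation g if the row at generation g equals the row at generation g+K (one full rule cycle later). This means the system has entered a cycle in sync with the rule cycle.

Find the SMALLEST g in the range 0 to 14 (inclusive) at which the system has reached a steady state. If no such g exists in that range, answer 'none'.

Gen 0: 010001001010100
Gen 1 (rule 149): 011101101010111
Gen 2 (rule 218): 111101100000111
Gen 3 (rule 149): 011000011110010
Gen 4 (rule 218): 111100111111101
Gen 5 (rule 149): 011010011111001
Gen 6 (rule 218): 111001111111110
Gen 7 (rule 149): 010100111111101
Gen 8 (rule 218): 100011111111100
Gen 9 (rule 149): 111001111111011
Gen 10 (rule 218): 111111111111011
Gen 11 (rule 149): 011111111110000
Gen 12 (rule 218): 111111111111000
Gen 13 (rule 149): 011111111110111
Gen 14 (rule 218): 111111111110111
Gen 15 (rule 149): 011111111100010
Gen 16 (rule 218): 111111111110101

Answer: none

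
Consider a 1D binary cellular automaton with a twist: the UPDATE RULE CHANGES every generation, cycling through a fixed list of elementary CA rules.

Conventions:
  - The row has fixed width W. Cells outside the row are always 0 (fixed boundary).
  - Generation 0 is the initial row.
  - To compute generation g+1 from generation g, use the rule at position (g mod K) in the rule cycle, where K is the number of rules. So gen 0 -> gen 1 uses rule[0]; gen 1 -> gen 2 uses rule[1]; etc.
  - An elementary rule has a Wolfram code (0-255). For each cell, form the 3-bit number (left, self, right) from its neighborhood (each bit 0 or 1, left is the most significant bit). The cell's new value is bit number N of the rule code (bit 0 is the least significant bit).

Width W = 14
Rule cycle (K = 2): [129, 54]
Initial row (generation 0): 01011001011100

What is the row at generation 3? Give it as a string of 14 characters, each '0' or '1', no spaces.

Answer: 11111111001110

Derivation:
Gen 0: 01011001011100
Gen 1 (rule 129): 00000000001001
Gen 2 (rule 54): 00000000011111
Gen 3 (rule 129): 11111111001110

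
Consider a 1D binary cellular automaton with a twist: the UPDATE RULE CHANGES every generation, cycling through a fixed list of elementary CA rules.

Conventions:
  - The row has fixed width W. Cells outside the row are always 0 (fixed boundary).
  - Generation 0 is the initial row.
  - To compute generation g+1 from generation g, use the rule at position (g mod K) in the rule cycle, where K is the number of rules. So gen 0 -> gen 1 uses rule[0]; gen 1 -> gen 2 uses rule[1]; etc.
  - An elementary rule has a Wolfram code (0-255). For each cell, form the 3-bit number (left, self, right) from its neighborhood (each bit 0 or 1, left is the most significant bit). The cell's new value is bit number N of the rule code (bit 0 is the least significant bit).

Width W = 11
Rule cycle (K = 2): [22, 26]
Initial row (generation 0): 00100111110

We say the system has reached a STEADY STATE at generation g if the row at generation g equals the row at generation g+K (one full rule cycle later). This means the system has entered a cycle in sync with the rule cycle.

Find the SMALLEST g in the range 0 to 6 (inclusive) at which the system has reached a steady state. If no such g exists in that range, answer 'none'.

Gen 0: 00100111110
Gen 1 (rule 22): 01111000001
Gen 2 (rule 26): 11000100010
Gen 3 (rule 22): 00101110111
Gen 4 (rule 26): 01001000100
Gen 5 (rule 22): 11111101110
Gen 6 (rule 26): 10000001001
Gen 7 (rule 22): 11000011111
Gen 8 (rule 26): 10100110000

Answer: none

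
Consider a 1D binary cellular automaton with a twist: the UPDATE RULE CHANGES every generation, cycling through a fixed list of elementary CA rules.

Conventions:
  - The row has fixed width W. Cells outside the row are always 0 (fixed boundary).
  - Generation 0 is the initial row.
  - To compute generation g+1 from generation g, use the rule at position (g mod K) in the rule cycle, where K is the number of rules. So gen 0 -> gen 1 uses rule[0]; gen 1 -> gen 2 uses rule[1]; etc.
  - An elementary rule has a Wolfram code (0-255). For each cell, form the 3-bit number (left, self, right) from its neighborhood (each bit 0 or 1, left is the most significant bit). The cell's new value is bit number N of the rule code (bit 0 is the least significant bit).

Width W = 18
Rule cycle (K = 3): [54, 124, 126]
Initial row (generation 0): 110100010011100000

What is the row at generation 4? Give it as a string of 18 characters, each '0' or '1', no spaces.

Answer: 100001000000000010

Derivation:
Gen 0: 110100010011100000
Gen 1 (rule 54): 001110111100010000
Gen 2 (rule 124): 001011100110011000
Gen 3 (rule 126): 011110111111111100
Gen 4 (rule 54): 100001000000000010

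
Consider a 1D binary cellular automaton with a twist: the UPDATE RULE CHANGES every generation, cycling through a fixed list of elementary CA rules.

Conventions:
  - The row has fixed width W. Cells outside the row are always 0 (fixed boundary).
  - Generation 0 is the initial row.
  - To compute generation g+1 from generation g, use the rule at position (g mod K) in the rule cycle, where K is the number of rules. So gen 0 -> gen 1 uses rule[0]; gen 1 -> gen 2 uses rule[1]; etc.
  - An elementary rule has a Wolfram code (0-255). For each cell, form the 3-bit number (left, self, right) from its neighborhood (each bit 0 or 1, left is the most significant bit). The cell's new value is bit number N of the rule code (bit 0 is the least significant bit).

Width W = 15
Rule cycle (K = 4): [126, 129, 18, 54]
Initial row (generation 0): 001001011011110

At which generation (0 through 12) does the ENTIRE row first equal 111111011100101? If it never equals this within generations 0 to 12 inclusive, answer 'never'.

Answer: never

Derivation:
Gen 0: 001001011011110
Gen 1 (rule 126): 011111111110011
Gen 2 (rule 129): 001111111100000
Gen 3 (rule 18): 010000000010000
Gen 4 (rule 54): 111000000111000
Gen 5 (rule 126): 101100001101100
Gen 6 (rule 129): 000001100000001
Gen 7 (rule 18): 000010010000010
Gen 8 (rule 54): 000111111000111
Gen 9 (rule 126): 001100001101101
Gen 10 (rule 129): 100001100000000
Gen 11 (rule 18): 010010010000000
Gen 12 (rule 54): 111111111000000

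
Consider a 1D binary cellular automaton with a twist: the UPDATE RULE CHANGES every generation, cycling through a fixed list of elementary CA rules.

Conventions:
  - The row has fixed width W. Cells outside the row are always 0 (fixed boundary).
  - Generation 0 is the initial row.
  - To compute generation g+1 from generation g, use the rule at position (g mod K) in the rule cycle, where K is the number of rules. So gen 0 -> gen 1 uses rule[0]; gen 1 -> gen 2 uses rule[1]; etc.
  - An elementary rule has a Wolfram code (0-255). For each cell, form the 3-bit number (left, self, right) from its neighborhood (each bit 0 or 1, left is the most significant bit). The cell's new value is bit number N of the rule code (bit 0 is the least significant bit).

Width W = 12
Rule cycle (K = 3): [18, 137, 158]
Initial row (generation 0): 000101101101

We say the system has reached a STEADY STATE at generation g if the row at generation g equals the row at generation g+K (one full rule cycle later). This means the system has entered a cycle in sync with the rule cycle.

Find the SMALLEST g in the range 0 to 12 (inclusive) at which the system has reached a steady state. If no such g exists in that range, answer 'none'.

Answer: 4

Derivation:
Gen 0: 000101101101
Gen 1 (rule 18): 001000000000
Gen 2 (rule 137): 100011111111
Gen 3 (rule 158): 110111111110
Gen 4 (rule 18): 000000000001
Gen 5 (rule 137): 111111111100
Gen 6 (rule 158): 111111111010
Gen 7 (rule 18): 000000000001
Gen 8 (rule 137): 111111111100
Gen 9 (rule 158): 111111111010
Gen 10 (rule 18): 000000000001
Gen 11 (rule 137): 111111111100
Gen 12 (rule 158): 111111111010
Gen 13 (rule 18): 000000000001
Gen 14 (rule 137): 111111111100
Gen 15 (rule 158): 111111111010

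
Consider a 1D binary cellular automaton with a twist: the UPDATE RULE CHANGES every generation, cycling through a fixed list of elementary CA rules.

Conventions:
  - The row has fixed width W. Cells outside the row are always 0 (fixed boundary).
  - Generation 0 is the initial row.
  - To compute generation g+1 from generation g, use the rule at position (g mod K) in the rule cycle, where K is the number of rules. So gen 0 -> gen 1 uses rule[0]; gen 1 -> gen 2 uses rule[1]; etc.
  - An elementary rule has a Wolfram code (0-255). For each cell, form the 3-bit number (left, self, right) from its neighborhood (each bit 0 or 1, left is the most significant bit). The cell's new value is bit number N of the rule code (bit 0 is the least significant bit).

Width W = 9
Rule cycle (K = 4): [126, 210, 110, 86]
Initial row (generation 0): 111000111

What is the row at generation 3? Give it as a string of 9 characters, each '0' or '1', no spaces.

Gen 0: 111000111
Gen 1 (rule 126): 101101101
Gen 2 (rule 210): 000100100
Gen 3 (rule 110): 001101100

Answer: 001101100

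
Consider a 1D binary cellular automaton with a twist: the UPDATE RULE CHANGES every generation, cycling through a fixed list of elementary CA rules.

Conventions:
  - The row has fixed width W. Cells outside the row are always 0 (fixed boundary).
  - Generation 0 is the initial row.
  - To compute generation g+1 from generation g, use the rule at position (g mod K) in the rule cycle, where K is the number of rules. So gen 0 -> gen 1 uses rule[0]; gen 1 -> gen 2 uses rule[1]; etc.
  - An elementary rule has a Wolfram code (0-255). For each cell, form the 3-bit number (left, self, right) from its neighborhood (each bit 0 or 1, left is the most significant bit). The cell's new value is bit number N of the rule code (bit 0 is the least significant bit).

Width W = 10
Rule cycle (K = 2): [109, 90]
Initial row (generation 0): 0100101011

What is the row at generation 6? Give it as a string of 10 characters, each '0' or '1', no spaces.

Gen 0: 0100101011
Gen 1 (rule 109): 0100111111
Gen 2 (rule 90): 1011100001
Gen 3 (rule 109): 1110101101
Gen 4 (rule 90): 1010001100
Gen 5 (rule 109): 1110101101
Gen 6 (rule 90): 1010001100

Answer: 1010001100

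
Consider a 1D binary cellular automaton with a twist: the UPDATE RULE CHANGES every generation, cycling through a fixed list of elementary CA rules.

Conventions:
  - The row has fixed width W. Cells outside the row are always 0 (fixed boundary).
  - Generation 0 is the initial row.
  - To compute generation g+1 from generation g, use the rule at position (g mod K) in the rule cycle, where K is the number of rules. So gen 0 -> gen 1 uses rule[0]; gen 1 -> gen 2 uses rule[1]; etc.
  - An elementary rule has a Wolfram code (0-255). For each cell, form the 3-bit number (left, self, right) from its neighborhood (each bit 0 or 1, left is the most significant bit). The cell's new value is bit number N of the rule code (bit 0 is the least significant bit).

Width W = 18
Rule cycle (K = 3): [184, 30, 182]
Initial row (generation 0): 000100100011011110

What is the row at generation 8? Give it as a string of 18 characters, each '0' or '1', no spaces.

Gen 0: 000100100011011110
Gen 1 (rule 184): 000010010010111101
Gen 2 (rule 30): 000111111110100001
Gen 3 (rule 182): 001011111101110011
Gen 4 (rule 184): 000111111011101010
Gen 5 (rule 30): 001100000010001011
Gen 6 (rule 182): 010010000111011100
Gen 7 (rule 184): 001001000110111010
Gen 8 (rule 30): 011111101100100011

Answer: 011111101100100011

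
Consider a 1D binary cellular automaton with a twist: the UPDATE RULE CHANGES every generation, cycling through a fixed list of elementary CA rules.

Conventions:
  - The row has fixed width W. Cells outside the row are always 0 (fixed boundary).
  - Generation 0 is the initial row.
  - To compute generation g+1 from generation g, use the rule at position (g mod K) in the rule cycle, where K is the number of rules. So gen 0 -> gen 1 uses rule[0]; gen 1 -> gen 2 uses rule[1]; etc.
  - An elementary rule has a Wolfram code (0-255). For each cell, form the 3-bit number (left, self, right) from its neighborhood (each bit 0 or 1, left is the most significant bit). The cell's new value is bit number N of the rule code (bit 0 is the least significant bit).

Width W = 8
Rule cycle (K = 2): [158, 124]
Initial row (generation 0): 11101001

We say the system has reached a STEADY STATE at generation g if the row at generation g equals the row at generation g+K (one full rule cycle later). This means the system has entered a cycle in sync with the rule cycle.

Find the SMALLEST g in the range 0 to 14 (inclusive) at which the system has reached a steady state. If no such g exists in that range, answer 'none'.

Answer: 0

Derivation:
Gen 0: 11101001
Gen 1 (rule 158): 11001111
Gen 2 (rule 124): 11101001
Gen 3 (rule 158): 11001111
Gen 4 (rule 124): 11101001
Gen 5 (rule 158): 11001111
Gen 6 (rule 124): 11101001
Gen 7 (rule 158): 11001111
Gen 8 (rule 124): 11101001
Gen 9 (rule 158): 11001111
Gen 10 (rule 124): 11101001
Gen 11 (rule 158): 11001111
Gen 12 (rule 124): 11101001
Gen 13 (rule 158): 11001111
Gen 14 (rule 124): 11101001
Gen 15 (rule 158): 11001111
Gen 16 (rule 124): 11101001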